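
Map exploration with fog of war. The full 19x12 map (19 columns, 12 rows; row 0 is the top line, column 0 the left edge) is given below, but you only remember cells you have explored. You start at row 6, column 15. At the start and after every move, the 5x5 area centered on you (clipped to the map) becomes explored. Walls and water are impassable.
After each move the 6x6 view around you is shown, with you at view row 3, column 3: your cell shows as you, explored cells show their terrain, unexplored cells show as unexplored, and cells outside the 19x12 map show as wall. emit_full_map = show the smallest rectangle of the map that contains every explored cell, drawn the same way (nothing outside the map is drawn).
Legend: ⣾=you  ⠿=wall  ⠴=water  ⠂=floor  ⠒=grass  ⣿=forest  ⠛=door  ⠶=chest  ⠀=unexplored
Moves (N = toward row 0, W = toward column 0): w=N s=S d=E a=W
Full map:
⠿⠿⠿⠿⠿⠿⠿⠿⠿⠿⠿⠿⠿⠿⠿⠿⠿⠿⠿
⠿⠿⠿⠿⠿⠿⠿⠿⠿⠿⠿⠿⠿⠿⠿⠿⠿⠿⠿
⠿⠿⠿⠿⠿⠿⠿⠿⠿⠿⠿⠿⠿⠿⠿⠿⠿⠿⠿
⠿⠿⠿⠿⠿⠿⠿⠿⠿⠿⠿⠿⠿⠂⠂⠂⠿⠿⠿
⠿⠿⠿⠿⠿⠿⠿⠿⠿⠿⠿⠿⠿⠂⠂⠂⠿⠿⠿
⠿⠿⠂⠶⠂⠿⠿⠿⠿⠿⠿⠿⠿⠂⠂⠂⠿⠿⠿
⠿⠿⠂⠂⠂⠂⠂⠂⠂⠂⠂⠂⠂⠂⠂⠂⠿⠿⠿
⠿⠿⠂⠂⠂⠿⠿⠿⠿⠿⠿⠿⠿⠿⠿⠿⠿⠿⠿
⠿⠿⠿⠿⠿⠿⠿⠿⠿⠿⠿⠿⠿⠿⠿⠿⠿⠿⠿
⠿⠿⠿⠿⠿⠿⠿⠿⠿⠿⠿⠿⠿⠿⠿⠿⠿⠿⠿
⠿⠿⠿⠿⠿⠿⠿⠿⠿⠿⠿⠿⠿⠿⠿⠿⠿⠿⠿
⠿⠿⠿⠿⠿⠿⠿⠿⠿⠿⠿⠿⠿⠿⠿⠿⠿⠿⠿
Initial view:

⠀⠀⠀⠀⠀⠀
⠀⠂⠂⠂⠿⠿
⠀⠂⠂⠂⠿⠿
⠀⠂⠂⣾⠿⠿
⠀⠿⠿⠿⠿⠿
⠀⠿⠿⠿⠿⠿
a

⠀⠀⠀⠀⠀⠀
⠀⠿⠂⠂⠂⠿
⠀⠿⠂⠂⠂⠿
⠀⠂⠂⣾⠂⠿
⠀⠿⠿⠿⠿⠿
⠀⠿⠿⠿⠿⠿

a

⠀⠀⠀⠀⠀⠀
⠀⠿⠿⠂⠂⠂
⠀⠿⠿⠂⠂⠂
⠀⠂⠂⣾⠂⠂
⠀⠿⠿⠿⠿⠿
⠀⠿⠿⠿⠿⠿

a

⠀⠀⠀⠀⠀⠀
⠀⠿⠿⠿⠂⠂
⠀⠿⠿⠿⠂⠂
⠀⠂⠂⣾⠂⠂
⠀⠿⠿⠿⠿⠿
⠀⠿⠿⠿⠿⠿

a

⠀⠀⠀⠀⠀⠀
⠀⠿⠿⠿⠿⠂
⠀⠿⠿⠿⠿⠂
⠀⠂⠂⣾⠂⠂
⠀⠿⠿⠿⠿⠿
⠀⠿⠿⠿⠿⠿

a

⠀⠀⠀⠀⠀⠀
⠀⠿⠿⠿⠿⠿
⠀⠿⠿⠿⠿⠿
⠀⠂⠂⣾⠂⠂
⠀⠿⠿⠿⠿⠿
⠀⠿⠿⠿⠿⠿

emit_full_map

⠿⠿⠿⠿⠿⠂⠂⠂⠿⠿
⠿⠿⠿⠿⠿⠂⠂⠂⠿⠿
⠂⠂⣾⠂⠂⠂⠂⠂⠿⠿
⠿⠿⠿⠿⠿⠿⠿⠿⠿⠿
⠿⠿⠿⠿⠿⠿⠿⠿⠿⠿

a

⠀⠀⠀⠀⠀⠀
⠀⠿⠿⠿⠿⠿
⠀⠿⠿⠿⠿⠿
⠀⠂⠂⣾⠂⠂
⠀⠿⠿⠿⠿⠿
⠀⠿⠿⠿⠿⠿

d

⠀⠀⠀⠀⠀⠀
⠿⠿⠿⠿⠿⠿
⠿⠿⠿⠿⠿⠿
⠂⠂⠂⣾⠂⠂
⠿⠿⠿⠿⠿⠿
⠿⠿⠿⠿⠿⠿

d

⠀⠀⠀⠀⠀⠀
⠿⠿⠿⠿⠿⠂
⠿⠿⠿⠿⠿⠂
⠂⠂⠂⣾⠂⠂
⠿⠿⠿⠿⠿⠿
⠿⠿⠿⠿⠿⠿

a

⠀⠀⠀⠀⠀⠀
⠿⠿⠿⠿⠿⠿
⠿⠿⠿⠿⠿⠿
⠂⠂⠂⣾⠂⠂
⠿⠿⠿⠿⠿⠿
⠿⠿⠿⠿⠿⠿

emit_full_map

⠿⠿⠿⠿⠿⠿⠂⠂⠂⠿⠿
⠿⠿⠿⠿⠿⠿⠂⠂⠂⠿⠿
⠂⠂⠂⣾⠂⠂⠂⠂⠂⠿⠿
⠿⠿⠿⠿⠿⠿⠿⠿⠿⠿⠿
⠿⠿⠿⠿⠿⠿⠿⠿⠿⠿⠿

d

⠀⠀⠀⠀⠀⠀
⠿⠿⠿⠿⠿⠂
⠿⠿⠿⠿⠿⠂
⠂⠂⠂⣾⠂⠂
⠿⠿⠿⠿⠿⠿
⠿⠿⠿⠿⠿⠿


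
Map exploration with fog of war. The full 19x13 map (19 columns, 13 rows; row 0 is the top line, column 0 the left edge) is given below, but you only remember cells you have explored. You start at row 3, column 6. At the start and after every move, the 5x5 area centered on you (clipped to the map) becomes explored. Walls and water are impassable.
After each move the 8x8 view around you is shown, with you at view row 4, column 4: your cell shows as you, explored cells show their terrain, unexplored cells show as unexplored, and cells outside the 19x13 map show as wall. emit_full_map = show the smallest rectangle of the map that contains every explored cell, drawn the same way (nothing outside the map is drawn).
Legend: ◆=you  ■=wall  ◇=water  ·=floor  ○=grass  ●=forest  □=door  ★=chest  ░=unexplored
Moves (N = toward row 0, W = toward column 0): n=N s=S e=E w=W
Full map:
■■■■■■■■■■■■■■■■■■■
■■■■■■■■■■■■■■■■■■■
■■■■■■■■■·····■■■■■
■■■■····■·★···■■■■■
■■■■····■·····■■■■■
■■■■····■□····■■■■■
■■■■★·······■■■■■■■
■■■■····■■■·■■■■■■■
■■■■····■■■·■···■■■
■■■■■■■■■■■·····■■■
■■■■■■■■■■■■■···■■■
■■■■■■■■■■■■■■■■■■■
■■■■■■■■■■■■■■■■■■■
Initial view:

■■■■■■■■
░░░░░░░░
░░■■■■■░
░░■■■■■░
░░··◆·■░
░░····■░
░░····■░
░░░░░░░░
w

■■■■■■■■
░░░░░░░░
░░■■■■■■
░░■■■■■■
░░■·◆··■
░░■····■
░░■····■
░░░░░░░░

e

■■■■■■■■
░░░░░░░░
░■■■■■■░
░■■■■■■░
░■··◆·■░
░■····■░
░■····■░
░░░░░░░░

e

■■■■■■■■
░░░░░░░░
■■■■■■■░
■■■■■■·░
■···◆■·░
■····■·░
■····■□░
░░░░░░░░

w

■■■■■■■■
░░░░░░░░
░■■■■■■■
░■■■■■■·
░■··◆·■·
░■····■·
░■····■□
░░░░░░░░

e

■■■■■■■■
░░░░░░░░
■■■■■■■░
■■■■■■·░
■···◆■·░
■····■·░
■····■□░
░░░░░░░░

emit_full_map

■■■■■■■
■■■■■■·
■···◆■·
■····■·
■····■□

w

■■■■■■■■
░░░░░░░░
░■■■■■■■
░■■■■■■·
░■··◆·■·
░■····■·
░■····■□
░░░░░░░░

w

■■■■■■■■
░░░░░░░░
░░■■■■■■
░░■■■■■■
░░■·◆··■
░░■····■
░░■····■
░░░░░░░░


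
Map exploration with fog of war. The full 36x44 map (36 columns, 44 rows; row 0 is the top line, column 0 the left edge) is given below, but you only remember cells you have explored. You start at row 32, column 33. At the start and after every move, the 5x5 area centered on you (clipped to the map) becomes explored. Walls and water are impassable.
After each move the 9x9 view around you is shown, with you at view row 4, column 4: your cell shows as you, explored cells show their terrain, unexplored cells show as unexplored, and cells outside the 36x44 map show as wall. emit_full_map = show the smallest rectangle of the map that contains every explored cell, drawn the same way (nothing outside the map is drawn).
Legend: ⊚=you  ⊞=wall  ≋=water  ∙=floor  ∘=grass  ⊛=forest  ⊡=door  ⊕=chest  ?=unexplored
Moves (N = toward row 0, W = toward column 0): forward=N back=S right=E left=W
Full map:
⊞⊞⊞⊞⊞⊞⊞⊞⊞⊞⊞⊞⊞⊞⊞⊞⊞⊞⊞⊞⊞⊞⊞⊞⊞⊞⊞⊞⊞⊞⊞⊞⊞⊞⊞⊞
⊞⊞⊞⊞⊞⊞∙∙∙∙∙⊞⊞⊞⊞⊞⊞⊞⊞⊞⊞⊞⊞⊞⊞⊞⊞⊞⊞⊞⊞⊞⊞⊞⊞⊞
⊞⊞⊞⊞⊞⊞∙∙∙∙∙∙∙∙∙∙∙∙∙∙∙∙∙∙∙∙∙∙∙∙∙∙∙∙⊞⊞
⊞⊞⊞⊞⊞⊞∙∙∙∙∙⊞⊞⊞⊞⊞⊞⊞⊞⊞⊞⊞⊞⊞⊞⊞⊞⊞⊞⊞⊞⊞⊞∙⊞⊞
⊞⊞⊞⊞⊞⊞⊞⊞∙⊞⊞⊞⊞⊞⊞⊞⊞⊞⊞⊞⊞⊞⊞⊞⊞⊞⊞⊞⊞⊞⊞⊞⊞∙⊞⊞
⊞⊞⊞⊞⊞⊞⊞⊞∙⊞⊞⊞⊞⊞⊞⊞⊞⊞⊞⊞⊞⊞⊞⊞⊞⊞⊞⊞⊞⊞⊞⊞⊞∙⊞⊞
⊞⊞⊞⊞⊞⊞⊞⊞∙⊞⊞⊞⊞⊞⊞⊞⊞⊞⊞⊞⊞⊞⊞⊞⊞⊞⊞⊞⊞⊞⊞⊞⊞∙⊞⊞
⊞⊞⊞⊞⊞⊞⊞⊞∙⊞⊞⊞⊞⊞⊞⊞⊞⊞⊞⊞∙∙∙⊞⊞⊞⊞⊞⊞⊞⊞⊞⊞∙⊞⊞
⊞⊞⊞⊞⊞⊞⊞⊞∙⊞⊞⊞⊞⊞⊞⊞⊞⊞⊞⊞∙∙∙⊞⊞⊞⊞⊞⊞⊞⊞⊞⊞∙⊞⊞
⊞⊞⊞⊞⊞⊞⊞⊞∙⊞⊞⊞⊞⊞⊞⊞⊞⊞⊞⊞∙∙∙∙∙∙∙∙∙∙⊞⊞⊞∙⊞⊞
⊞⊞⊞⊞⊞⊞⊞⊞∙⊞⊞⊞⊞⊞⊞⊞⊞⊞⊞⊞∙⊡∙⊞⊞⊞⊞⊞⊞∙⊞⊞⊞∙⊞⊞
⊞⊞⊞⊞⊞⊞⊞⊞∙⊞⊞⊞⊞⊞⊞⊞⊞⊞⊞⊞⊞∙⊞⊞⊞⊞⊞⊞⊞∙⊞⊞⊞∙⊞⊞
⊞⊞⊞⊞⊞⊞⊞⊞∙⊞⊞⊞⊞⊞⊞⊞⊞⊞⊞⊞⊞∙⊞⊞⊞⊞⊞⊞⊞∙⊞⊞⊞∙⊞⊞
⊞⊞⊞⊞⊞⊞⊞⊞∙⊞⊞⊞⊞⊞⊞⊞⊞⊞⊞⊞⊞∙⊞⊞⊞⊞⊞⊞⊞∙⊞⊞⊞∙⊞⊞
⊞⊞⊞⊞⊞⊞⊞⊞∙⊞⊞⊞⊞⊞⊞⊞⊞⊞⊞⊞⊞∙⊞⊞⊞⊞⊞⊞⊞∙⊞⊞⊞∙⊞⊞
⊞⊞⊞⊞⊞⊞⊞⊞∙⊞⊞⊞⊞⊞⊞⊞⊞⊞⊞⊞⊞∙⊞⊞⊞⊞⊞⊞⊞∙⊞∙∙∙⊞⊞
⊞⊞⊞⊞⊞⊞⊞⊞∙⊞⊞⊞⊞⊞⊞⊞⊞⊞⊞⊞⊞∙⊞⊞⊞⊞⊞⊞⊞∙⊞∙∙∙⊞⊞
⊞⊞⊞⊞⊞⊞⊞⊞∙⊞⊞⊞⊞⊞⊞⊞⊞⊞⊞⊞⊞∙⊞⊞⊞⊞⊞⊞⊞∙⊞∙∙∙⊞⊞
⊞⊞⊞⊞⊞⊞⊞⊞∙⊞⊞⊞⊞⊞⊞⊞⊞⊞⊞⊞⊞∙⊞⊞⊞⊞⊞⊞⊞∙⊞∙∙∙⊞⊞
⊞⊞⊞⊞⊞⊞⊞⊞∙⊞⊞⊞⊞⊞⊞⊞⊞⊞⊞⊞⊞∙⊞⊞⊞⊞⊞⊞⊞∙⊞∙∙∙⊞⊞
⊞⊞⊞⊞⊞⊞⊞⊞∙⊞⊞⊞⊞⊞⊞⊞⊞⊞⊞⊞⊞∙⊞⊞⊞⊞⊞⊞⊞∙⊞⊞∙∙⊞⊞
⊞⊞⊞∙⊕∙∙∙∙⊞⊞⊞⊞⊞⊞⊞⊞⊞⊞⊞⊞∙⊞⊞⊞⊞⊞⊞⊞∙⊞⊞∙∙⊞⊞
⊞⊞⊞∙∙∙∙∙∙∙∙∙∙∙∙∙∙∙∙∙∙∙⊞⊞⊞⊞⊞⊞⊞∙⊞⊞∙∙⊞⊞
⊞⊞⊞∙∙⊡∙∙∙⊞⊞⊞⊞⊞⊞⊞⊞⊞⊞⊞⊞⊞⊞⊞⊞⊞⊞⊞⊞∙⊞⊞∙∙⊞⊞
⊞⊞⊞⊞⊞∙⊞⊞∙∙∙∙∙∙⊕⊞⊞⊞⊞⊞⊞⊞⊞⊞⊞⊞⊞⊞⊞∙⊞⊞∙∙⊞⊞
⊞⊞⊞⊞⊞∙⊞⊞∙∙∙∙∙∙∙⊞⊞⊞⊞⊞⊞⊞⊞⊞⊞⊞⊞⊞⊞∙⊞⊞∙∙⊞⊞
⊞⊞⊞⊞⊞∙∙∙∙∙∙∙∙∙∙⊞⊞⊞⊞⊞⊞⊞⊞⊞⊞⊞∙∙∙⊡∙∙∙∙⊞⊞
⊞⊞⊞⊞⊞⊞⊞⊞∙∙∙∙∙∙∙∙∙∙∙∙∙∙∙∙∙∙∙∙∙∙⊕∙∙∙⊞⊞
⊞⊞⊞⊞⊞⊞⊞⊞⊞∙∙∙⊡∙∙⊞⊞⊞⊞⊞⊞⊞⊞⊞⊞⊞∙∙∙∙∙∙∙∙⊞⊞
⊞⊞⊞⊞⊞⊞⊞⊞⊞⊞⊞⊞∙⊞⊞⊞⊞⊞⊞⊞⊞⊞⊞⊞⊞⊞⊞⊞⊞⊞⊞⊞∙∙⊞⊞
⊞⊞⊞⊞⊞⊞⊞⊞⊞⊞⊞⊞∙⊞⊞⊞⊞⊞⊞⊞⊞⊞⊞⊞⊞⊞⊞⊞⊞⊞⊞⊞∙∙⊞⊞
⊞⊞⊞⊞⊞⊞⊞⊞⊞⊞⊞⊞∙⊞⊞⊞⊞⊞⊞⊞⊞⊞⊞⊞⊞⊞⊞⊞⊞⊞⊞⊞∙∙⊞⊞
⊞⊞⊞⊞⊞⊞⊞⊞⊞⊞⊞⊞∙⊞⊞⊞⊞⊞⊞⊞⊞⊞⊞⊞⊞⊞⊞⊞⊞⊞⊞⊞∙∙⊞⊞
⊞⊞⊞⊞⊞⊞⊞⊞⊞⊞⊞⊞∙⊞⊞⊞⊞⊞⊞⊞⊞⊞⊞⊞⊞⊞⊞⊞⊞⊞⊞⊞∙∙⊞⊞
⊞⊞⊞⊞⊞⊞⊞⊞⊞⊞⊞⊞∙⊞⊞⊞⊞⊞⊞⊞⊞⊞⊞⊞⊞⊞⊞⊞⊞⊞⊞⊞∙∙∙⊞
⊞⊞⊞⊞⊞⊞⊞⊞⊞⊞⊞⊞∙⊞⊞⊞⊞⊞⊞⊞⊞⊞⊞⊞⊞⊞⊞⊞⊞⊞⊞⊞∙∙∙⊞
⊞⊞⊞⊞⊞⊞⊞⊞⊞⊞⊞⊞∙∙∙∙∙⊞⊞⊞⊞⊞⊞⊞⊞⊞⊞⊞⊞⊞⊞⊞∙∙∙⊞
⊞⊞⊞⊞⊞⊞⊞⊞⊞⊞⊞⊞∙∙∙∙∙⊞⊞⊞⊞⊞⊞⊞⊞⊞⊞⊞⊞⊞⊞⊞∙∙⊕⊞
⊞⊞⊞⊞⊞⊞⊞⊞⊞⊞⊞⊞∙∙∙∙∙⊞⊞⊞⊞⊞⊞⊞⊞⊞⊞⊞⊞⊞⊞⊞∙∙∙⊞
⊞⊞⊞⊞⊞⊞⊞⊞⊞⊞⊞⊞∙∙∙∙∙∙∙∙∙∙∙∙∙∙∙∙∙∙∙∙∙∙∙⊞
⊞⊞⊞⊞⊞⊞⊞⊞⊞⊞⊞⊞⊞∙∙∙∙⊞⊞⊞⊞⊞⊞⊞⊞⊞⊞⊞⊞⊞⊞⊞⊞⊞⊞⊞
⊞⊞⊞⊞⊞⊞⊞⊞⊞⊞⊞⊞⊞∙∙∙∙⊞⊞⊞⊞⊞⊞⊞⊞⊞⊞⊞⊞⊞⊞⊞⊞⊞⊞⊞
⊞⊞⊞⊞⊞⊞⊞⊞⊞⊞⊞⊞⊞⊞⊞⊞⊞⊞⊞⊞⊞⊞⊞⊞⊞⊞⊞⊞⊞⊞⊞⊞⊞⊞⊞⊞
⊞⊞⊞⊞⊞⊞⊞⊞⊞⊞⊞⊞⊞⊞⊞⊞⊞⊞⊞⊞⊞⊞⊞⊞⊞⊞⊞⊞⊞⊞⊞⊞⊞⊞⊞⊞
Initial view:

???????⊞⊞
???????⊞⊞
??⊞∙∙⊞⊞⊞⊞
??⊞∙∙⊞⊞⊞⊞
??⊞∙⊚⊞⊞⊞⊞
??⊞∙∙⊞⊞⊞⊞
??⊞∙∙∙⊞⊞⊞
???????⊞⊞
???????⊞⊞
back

???????⊞⊞
??⊞∙∙⊞⊞⊞⊞
??⊞∙∙⊞⊞⊞⊞
??⊞∙∙⊞⊞⊞⊞
??⊞∙⊚⊞⊞⊞⊞
??⊞∙∙∙⊞⊞⊞
??⊞∙∙∙⊞⊞⊞
???????⊞⊞
???????⊞⊞

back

??⊞∙∙⊞⊞⊞⊞
??⊞∙∙⊞⊞⊞⊞
??⊞∙∙⊞⊞⊞⊞
??⊞∙∙⊞⊞⊞⊞
??⊞∙⊚∙⊞⊞⊞
??⊞∙∙∙⊞⊞⊞
??⊞∙∙∙⊞⊞⊞
???????⊞⊞
???????⊞⊞

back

??⊞∙∙⊞⊞⊞⊞
??⊞∙∙⊞⊞⊞⊞
??⊞∙∙⊞⊞⊞⊞
??⊞∙∙∙⊞⊞⊞
??⊞∙⊚∙⊞⊞⊞
??⊞∙∙∙⊞⊞⊞
??⊞∙∙⊕⊞⊞⊞
???????⊞⊞
???????⊞⊞

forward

??⊞∙∙⊞⊞⊞⊞
??⊞∙∙⊞⊞⊞⊞
??⊞∙∙⊞⊞⊞⊞
??⊞∙∙⊞⊞⊞⊞
??⊞∙⊚∙⊞⊞⊞
??⊞∙∙∙⊞⊞⊞
??⊞∙∙∙⊞⊞⊞
??⊞∙∙⊕⊞⊞⊞
???????⊞⊞

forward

???????⊞⊞
??⊞∙∙⊞⊞⊞⊞
??⊞∙∙⊞⊞⊞⊞
??⊞∙∙⊞⊞⊞⊞
??⊞∙⊚⊞⊞⊞⊞
??⊞∙∙∙⊞⊞⊞
??⊞∙∙∙⊞⊞⊞
??⊞∙∙∙⊞⊞⊞
??⊞∙∙⊕⊞⊞⊞

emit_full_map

⊞∙∙⊞⊞
⊞∙∙⊞⊞
⊞∙∙⊞⊞
⊞∙⊚⊞⊞
⊞∙∙∙⊞
⊞∙∙∙⊞
⊞∙∙∙⊞
⊞∙∙⊕⊞

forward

???????⊞⊞
???????⊞⊞
??⊞∙∙⊞⊞⊞⊞
??⊞∙∙⊞⊞⊞⊞
??⊞∙⊚⊞⊞⊞⊞
??⊞∙∙⊞⊞⊞⊞
??⊞∙∙∙⊞⊞⊞
??⊞∙∙∙⊞⊞⊞
??⊞∙∙∙⊞⊞⊞

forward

???????⊞⊞
???????⊞⊞
??⊞∙∙⊞⊞⊞⊞
??⊞∙∙⊞⊞⊞⊞
??⊞∙⊚⊞⊞⊞⊞
??⊞∙∙⊞⊞⊞⊞
??⊞∙∙⊞⊞⊞⊞
??⊞∙∙∙⊞⊞⊞
??⊞∙∙∙⊞⊞⊞

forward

???????⊞⊞
???????⊞⊞
??∙∙∙⊞⊞⊞⊞
??⊞∙∙⊞⊞⊞⊞
??⊞∙⊚⊞⊞⊞⊞
??⊞∙∙⊞⊞⊞⊞
??⊞∙∙⊞⊞⊞⊞
??⊞∙∙⊞⊞⊞⊞
??⊞∙∙∙⊞⊞⊞

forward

???????⊞⊞
???????⊞⊞
??∙∙∙⊞⊞⊞⊞
??∙∙∙⊞⊞⊞⊞
??⊞∙⊚⊞⊞⊞⊞
??⊞∙∙⊞⊞⊞⊞
??⊞∙∙⊞⊞⊞⊞
??⊞∙∙⊞⊞⊞⊞
??⊞∙∙⊞⊞⊞⊞

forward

???????⊞⊞
???????⊞⊞
??∙∙∙⊞⊞⊞⊞
??∙∙∙⊞⊞⊞⊞
??∙∙⊚⊞⊞⊞⊞
??⊞∙∙⊞⊞⊞⊞
??⊞∙∙⊞⊞⊞⊞
??⊞∙∙⊞⊞⊞⊞
??⊞∙∙⊞⊞⊞⊞

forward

???????⊞⊞
???????⊞⊞
??⊞∙∙⊞⊞⊞⊞
??∙∙∙⊞⊞⊞⊞
??∙∙⊚⊞⊞⊞⊞
??∙∙∙⊞⊞⊞⊞
??⊞∙∙⊞⊞⊞⊞
??⊞∙∙⊞⊞⊞⊞
??⊞∙∙⊞⊞⊞⊞

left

????????⊞
????????⊞
??⊞⊞∙∙⊞⊞⊞
??∙∙∙∙⊞⊞⊞
??⊕∙⊚∙⊞⊞⊞
??∙∙∙∙⊞⊞⊞
??⊞⊞∙∙⊞⊞⊞
???⊞∙∙⊞⊞⊞
???⊞∙∙⊞⊞⊞

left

?????????
?????????
??∙⊞⊞∙∙⊞⊞
??⊡∙∙∙∙⊞⊞
??∙⊕⊚∙∙⊞⊞
??∙∙∙∙∙⊞⊞
??⊞⊞⊞∙∙⊞⊞
????⊞∙∙⊞⊞
????⊞∙∙⊞⊞

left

?????????
?????????
??⊞∙⊞⊞∙∙⊞
??∙⊡∙∙∙∙⊞
??∙∙⊚∙∙∙⊞
??∙∙∙∙∙∙⊞
??⊞⊞⊞⊞∙∙⊞
?????⊞∙∙⊞
?????⊞∙∙⊞

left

?????????
?????????
??⊞⊞∙⊞⊞∙∙
??∙∙⊡∙∙∙∙
??∙∙⊚⊕∙∙∙
??∙∙∙∙∙∙∙
??⊞⊞⊞⊞⊞∙∙
??????⊞∙∙
??????⊞∙∙

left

?????????
?????????
??⊞⊞⊞∙⊞⊞∙
??∙∙∙⊡∙∙∙
??∙∙⊚∙⊕∙∙
??∙∙∙∙∙∙∙
??⊞⊞⊞⊞⊞⊞∙
???????⊞∙
???????⊞∙

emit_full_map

⊞⊞⊞∙⊞⊞∙∙⊞⊞
∙∙∙⊡∙∙∙∙⊞⊞
∙∙⊚∙⊕∙∙∙⊞⊞
∙∙∙∙∙∙∙∙⊞⊞
⊞⊞⊞⊞⊞⊞∙∙⊞⊞
?????⊞∙∙⊞⊞
?????⊞∙∙⊞⊞
?????⊞∙∙⊞⊞
?????⊞∙∙⊞⊞
?????⊞∙∙∙⊞
?????⊞∙∙∙⊞
?????⊞∙∙∙⊞
?????⊞∙∙⊕⊞

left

?????????
?????????
??⊞⊞⊞⊞∙⊞⊞
??⊞∙∙∙⊡∙∙
??∙∙⊚∙∙⊕∙
??⊞∙∙∙∙∙∙
??⊞⊞⊞⊞⊞⊞⊞
????????⊞
????????⊞

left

?????????
?????????
??⊞⊞⊞⊞⊞∙⊞
??⊞⊞∙∙∙⊡∙
??∙∙⊚∙∙∙⊕
??⊞⊞∙∙∙∙∙
??⊞⊞⊞⊞⊞⊞⊞
?????????
?????????

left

?????????
?????????
??⊞⊞⊞⊞⊞⊞∙
??⊞⊞⊞∙∙∙⊡
??∙∙⊚∙∙∙∙
??⊞⊞⊞∙∙∙∙
??⊞⊞⊞⊞⊞⊞⊞
?????????
?????????

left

?????????
?????????
??⊞⊞⊞⊞⊞⊞⊞
??⊞⊞⊞⊞∙∙∙
??∙∙⊚∙∙∙∙
??⊞⊞⊞⊞∙∙∙
??⊞⊞⊞⊞⊞⊞⊞
?????????
?????????

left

?????????
?????????
??⊞⊞⊞⊞⊞⊞⊞
??⊞⊞⊞⊞⊞∙∙
??∙∙⊚∙∙∙∙
??⊞⊞⊞⊞⊞∙∙
??⊞⊞⊞⊞⊞⊞⊞
?????????
?????????

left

?????????
?????????
??⊞⊞⊞⊞⊞⊞⊞
??⊞⊞⊞⊞⊞⊞∙
??∙∙⊚∙∙∙∙
??⊞⊞⊞⊞⊞⊞∙
??⊞⊞⊞⊞⊞⊞⊞
?????????
?????????

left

?????????
?????????
??⊞⊞⊞⊞⊞⊞⊞
??⊞⊞⊞⊞⊞⊞⊞
??∙∙⊚∙∙∙∙
??⊞⊞⊞⊞⊞⊞⊞
??⊞⊞⊞⊞⊞⊞⊞
?????????
?????????

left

?????????
?????????
??⊞⊞⊞⊞⊞⊞⊞
??⊞⊞⊞⊞⊞⊞⊞
??∙∙⊚∙∙∙∙
??⊞⊞⊞⊞⊞⊞⊞
??⊞⊞⊞⊞⊞⊞⊞
?????????
?????????

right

?????????
?????????
?⊞⊞⊞⊞⊞⊞⊞⊞
?⊞⊞⊞⊞⊞⊞⊞⊞
?∙∙∙⊚∙∙∙∙
?⊞⊞⊞⊞⊞⊞⊞⊞
?⊞⊞⊞⊞⊞⊞⊞⊞
?????????
?????????


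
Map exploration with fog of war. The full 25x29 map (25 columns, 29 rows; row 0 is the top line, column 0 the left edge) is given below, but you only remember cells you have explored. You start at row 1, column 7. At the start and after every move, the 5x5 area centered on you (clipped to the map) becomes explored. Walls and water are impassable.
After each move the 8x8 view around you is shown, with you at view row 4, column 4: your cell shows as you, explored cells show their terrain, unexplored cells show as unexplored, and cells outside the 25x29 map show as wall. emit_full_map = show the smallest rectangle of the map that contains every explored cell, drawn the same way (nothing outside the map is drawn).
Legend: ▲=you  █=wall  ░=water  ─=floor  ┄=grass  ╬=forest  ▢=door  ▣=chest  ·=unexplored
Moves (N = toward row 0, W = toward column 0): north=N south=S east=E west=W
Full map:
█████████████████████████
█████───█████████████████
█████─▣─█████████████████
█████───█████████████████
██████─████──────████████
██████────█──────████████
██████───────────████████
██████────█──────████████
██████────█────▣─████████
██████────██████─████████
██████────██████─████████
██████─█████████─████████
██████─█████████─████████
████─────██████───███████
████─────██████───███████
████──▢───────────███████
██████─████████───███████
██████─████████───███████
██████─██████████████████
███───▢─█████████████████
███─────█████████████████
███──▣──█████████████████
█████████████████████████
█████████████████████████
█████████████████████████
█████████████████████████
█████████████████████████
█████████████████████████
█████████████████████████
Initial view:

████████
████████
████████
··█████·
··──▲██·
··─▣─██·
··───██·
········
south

████████
████████
··█████·
··───██·
··─▣▲██·
··───██·
··█─███·
········

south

████████
··█████·
··───██·
··─▣─██·
··──▲██·
··█─███·
··█────·
········

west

████████
···█████
··█───██
··█─▣─██
··█─▲─██
··██─███
··██────
········

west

████████
····████
··██───█
··██─▣─█
··██▲──█
··███─██
··███───
········

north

████████
████████
··██████
··██───█
··██▲▣─█
··██───█
··███─██
··███───

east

████████
████████
·███████
·██───██
·██─▲─██
·██───██
·███─███
·███────

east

████████
████████
███████·
██───██·
██─▣▲██·
██───██·
███─███·
███────·

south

████████
███████·
██───██·
██─▣─██·
██──▲██·
███─███·
███────·
········

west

████████
·███████
·██───██
·██─▣─██
·██─▲─██
·███─███
·███────
········

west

████████
··██████
··██───█
··██─▣─█
··██▲──█
··███─██
··███───
········

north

████████
████████
··██████
··██───█
··██▲▣─█
··██───█
··███─██
··███───

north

████████
████████
████████
··██████
··██▲──█
··██─▣─█
··██───█
··███─██

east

████████
████████
████████
·███████
·██─▲─██
·██─▣─██
·██───██
·███─███

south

████████
████████
·███████
·██───██
·██─▲─██
·██───██
·███─███
·███────

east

████████
████████
███████·
██───██·
██─▣▲██·
██───██·
███─███·
███────·

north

████████
████████
████████
███████·
██──▲██·
██─▣─██·
██───██·
███─███·

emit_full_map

███████
██──▲██
██─▣─██
██───██
███─███
███────


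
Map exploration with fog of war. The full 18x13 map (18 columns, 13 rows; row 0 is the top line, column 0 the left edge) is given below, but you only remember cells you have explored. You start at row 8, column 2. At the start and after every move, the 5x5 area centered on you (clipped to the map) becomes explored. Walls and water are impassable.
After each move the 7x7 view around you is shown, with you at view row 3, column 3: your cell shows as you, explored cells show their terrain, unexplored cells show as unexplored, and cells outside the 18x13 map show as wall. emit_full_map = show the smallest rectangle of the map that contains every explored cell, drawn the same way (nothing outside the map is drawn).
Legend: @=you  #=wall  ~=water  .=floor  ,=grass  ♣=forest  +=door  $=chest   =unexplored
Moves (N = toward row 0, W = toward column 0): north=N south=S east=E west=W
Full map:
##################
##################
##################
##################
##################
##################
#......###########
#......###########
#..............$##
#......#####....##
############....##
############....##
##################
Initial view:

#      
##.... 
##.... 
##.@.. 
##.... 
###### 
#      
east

       
#..... 
#..... 
#..@.. 
#..... 
###### 
       

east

       
...... 
...... 
...@.. 
...... 
###### 
       

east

       
.....# 
.....# 
...@.. 
.....# 
###### 
       

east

       
....## 
....## 
...@.. 
....## 
###### 
       

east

       
...### 
...### 
...@.. 
...### 
###### 
       

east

       
..#### 
..#### 
...@.. 
..#### 
###### 
       

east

       
.##### 
.##### 
...@.. 
.##### 
###### 
       

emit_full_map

#......#####
#......#####
#........@..
#......#####
############

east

       
###### 
###### 
...@.. 
#####. 
#####. 
       

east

       
###### 
###### 
...@.. 
####.. 
####.. 
       

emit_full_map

#......#######
#......#######
#..........@..
#......#####..
############..


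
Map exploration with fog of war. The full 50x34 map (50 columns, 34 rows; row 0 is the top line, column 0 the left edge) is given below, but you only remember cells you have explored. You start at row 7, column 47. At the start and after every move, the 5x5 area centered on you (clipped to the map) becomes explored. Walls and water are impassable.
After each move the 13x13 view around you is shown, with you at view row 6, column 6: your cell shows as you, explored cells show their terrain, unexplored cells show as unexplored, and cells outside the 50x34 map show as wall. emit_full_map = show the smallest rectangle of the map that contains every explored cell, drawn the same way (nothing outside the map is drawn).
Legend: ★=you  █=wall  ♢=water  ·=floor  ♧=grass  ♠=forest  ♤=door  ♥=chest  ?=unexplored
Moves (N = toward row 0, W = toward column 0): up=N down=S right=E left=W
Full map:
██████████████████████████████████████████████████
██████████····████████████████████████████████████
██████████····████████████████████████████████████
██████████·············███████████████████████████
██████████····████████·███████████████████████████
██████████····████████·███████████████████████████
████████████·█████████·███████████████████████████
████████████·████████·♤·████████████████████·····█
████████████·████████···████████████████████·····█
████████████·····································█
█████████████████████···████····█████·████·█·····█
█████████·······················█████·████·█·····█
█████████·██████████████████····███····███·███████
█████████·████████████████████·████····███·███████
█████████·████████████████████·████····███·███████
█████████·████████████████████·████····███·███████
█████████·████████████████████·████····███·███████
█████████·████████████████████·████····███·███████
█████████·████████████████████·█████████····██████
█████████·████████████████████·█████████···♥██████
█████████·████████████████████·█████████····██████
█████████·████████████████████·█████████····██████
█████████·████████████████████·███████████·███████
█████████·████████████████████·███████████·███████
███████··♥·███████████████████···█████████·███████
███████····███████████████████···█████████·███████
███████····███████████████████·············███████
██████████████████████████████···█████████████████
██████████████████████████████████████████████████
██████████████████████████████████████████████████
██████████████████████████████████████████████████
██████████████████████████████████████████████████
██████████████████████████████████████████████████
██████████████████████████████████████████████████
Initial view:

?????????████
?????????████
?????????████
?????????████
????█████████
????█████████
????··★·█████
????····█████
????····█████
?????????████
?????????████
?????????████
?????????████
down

?????????████
?????????████
?????????████
????█████████
????█████████
????····█████
????··★·█████
????····█████
????····█████
?????????████
?????????████
?????????████
?????????████

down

?????????████
?????????████
????█████████
????█████████
????····█████
????····█████
????··★·█████
????····█████
????····█████
?????????████
?????????████
?????????████
?????????████

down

?????????████
????█████████
????█████████
????····█████
????····█████
????····█████
????··★·█████
????····█████
????█████████
?????????████
?????????████
?????????████
?????????████

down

????█████████
????█████████
????····█████
????····█████
????····█████
????····█████
????··★·█████
????█████████
????█████████
?????????████
?????????████
?????????████
?????????████

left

?????████████
?????████████
?????····████
?????····████
????·····████
????·····████
????··★··████
????█████████
????█████████
??????????███
??????????███
??????????███
??????????███

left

??????███████
??????███████
??????····███
??????····███
????······███
????█·····███
????█·★···███
????█████████
????█████████
???????????██
???????????██
???????????██
???????????██

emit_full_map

??█████
??█████
??····█
??····█
······█
█·····█
█·★···█
███████
███████

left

???????██████
???????██████
???????····██
???????····██
????·······██
????·█·····██
????·█★····██
????·████████
????·████████
????????????█
????????????█
????????????█
????????????█

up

????????????█
???????██████
???????██████
???????····██
????██·····██
????·······██
????·█★····██
????·█·····██
????·████████
????·████████
????????????█
????????????█
????????????█

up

????????????█
????????????█
???????██████
???????██████
????██·····██
????██·····██
????··★····██
????·█·····██
????·█·····██
????·████████
????·████████
????????????█
????????????█

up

????????????█
????????????█
????????????█
???????██████
????█████████
????██·····██
????██★····██
????·······██
????·█·····██
????·█·····██
????·████████
????·████████
????????????█

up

????????????█
????????????█
????????????█
????????????█
????█████████
????█████████
????██★····██
????██·····██
????·······██
????·█·····██
????·█·····██
????·████████
????·████████

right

???????????██
???????????██
???????????██
???????????██
???██████████
???██████████
???██·★···███
???██·····███
???·······███
???·█·····███
???·█·····███
???·█████████
???·█████████

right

??????????███
??????????███
??????????███
??????????███
??███████████
??███████████
??██··★··████
??██·····████
??·······████
??·█·····████
??·█·····████
??·██████████
??·██████████

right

?????????████
?????????████
?????????████
?????????████
?████████████
?████████████
?██···★·█████
?██·····█████
?·······█████
?·█·····█████
?·█·····█████
?·███████████
?·███████████

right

????????█████
????????█████
????????█████
????????█████
█████████████
█████████████
██····★██████
██·····██████
·······██████
·█·····██████
·█·····██████
·████████████
·████████████

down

????????█████
????????█████
????????█████
█████████████
█████████████
██·····██████
██····★██████
·······██████
·█·····██████
·█·····██████
·████████████
·████████████
????????█████

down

????????█████
????????█████
█████████████
█████████████
██·····██████
██·····██████
······★██████
·█·····██████
·█·····██████
·████████████
·████████████
????????█████
????????█████

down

????????█████
█████████████
█████████████
██·····██████
██·····██████
·······██████
·█····★██████
·█·····██████
·████████████
·████████████
????????█████
????????█████
????????█████

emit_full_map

████████
████████
██·····█
██·····█
·······█
·█····★█
·█·····█
·███████
·███████


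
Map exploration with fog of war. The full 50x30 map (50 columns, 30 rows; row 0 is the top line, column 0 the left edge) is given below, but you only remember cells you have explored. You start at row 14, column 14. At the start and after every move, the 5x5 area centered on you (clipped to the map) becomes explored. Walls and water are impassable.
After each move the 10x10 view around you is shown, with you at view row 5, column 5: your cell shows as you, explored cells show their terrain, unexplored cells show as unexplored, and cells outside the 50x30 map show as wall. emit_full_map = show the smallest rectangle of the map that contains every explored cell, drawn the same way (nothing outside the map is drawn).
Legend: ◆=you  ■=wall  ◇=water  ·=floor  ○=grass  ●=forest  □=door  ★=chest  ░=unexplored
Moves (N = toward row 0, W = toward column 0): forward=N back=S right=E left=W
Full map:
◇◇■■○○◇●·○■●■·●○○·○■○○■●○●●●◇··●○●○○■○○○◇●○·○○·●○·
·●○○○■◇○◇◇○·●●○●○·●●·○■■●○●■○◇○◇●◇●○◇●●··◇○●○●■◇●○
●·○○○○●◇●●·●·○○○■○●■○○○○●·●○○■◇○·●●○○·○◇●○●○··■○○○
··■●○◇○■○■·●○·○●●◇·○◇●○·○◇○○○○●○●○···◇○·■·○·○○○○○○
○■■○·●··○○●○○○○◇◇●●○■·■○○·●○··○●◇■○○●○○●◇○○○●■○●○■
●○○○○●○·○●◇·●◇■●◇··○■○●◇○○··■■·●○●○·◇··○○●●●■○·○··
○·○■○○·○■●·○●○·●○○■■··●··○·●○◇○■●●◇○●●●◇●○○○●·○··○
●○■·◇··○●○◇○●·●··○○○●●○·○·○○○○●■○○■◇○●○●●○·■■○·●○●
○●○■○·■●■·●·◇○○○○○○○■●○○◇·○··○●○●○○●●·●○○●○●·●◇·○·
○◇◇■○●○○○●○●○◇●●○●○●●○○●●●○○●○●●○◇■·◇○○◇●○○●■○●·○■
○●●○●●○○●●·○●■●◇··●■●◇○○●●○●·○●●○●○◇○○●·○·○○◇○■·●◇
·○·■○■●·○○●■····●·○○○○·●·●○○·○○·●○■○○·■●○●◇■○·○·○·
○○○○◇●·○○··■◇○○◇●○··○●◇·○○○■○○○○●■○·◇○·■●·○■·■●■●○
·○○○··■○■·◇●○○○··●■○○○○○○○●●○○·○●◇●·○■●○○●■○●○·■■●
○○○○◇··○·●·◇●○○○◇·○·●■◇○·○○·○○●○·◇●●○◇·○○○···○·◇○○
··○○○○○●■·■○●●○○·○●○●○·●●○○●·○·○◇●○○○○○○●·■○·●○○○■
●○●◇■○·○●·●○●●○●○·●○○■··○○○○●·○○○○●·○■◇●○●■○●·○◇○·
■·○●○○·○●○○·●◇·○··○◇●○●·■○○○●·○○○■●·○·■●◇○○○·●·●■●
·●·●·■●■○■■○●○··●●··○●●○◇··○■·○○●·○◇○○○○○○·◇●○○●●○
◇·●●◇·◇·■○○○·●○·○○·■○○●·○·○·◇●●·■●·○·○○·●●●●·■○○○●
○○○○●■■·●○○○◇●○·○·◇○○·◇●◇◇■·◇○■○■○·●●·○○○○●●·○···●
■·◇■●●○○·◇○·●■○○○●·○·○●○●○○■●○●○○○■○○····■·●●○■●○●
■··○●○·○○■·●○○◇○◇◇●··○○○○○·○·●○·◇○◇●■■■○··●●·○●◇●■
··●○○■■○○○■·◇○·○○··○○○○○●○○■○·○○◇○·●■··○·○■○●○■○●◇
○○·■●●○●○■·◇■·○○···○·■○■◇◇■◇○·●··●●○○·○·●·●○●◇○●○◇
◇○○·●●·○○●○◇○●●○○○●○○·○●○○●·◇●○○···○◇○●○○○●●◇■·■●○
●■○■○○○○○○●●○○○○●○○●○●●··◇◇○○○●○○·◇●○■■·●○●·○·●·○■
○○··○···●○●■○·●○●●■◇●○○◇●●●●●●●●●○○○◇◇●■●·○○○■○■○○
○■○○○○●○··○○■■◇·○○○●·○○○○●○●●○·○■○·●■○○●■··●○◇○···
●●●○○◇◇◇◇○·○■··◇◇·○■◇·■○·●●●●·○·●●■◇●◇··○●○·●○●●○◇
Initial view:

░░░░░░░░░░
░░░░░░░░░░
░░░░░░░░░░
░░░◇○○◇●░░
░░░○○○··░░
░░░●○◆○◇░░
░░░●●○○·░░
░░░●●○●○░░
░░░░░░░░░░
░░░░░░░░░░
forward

░░░░░░░░░░
░░░░░░░░░░
░░░░░░░░░░
░░░····●░░
░░░◇○○◇●░░
░░░○○◆··░░
░░░●○○○◇░░
░░░●●○○·░░
░░░●●○●○░░
░░░░░░░░░░

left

░░░░░░░░░░
░░░░░░░░░░
░░░░░░░░░░
░░░■····●░
░░░■◇○○◇●░
░░░●○◆○··░
░░░◇●○○○◇░
░░░○●●○○·░
░░░░●●○●○░
░░░░░░░░░░

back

░░░░░░░░░░
░░░░░░░░░░
░░░■····●░
░░░■◇○○◇●░
░░░●○○○··░
░░░◇●◆○○◇░
░░░○●●○○·░
░░░○●●○●○░
░░░░░░░░░░
░░░░░░░░░░

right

░░░░░░░░░░
░░░░░░░░░░
░░■····●░░
░░■◇○○◇●░░
░░●○○○··░░
░░◇●○◆○◇░░
░░○●●○○·░░
░░○●●○●○░░
░░░░░░░░░░
░░░░░░░░░░

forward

░░░░░░░░░░
░░░░░░░░░░
░░░░░░░░░░
░░■····●░░
░░■◇○○◇●░░
░░●○○◆··░░
░░◇●○○○◇░░
░░○●●○○·░░
░░○●●○●○░░
░░░░░░░░░░

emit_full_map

■····●
■◇○○◇●
●○○◆··
◇●○○○◇
○●●○○·
○●●○●○

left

░░░░░░░░░░
░░░░░░░░░░
░░░░░░░░░░
░░░■····●░
░░░■◇○○◇●░
░░░●○◆○··░
░░░◇●○○○◇░
░░░○●●○○·░
░░░○●●○●○░
░░░░░░░░░░

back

░░░░░░░░░░
░░░░░░░░░░
░░░■····●░
░░░■◇○○◇●░
░░░●○○○··░
░░░◇●◆○○◇░
░░░○●●○○·░
░░░○●●○●○░
░░░░░░░░░░
░░░░░░░░░░

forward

░░░░░░░░░░
░░░░░░░░░░
░░░░░░░░░░
░░░■····●░
░░░■◇○○◇●░
░░░●○◆○··░
░░░◇●○○○◇░
░░░○●●○○·░
░░░○●●○●○░
░░░░░░░░░░

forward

░░░░░░░░░░
░░░░░░░░░░
░░░░░░░░░░
░░░○●■●◇░░
░░░■····●░
░░░■◇◆○◇●░
░░░●○○○··░
░░░◇●○○○◇░
░░░○●●○○·░
░░░○●●○●○░

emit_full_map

○●■●◇░
■····●
■◇◆○◇●
●○○○··
◇●○○○◇
○●●○○·
○●●○●○

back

░░░░░░░░░░
░░░░░░░░░░
░░░○●■●◇░░
░░░■····●░
░░░■◇○○◇●░
░░░●○◆○··░
░░░◇●○○○◇░
░░░○●●○○·░
░░░○●●○●○░
░░░░░░░░░░

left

░░░░░░░░░░
░░░░░░░░░░
░░░░○●■●◇░
░░░●■····●
░░░·■◇○○◇●
░░░◇●◆○○··
░░░·◇●○○○◇
░░░■○●●○○·
░░░░○●●○●○
░░░░░░░░░░

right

░░░░░░░░░░
░░░░░░░░░░
░░░○●■●◇░░
░░●■····●░
░░·■◇○○◇●░
░░◇●○◆○··░
░░·◇●○○○◇░
░░■○●●○○·░
░░░○●●○●○░
░░░░░░░░░░

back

░░░░░░░░░░
░░░○●■●◇░░
░░●■····●░
░░·■◇○○◇●░
░░◇●○○○··░
░░·◇●◆○○◇░
░░■○●●○○·░
░░░○●●○●○░
░░░░░░░░░░
░░░░░░░░░░

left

░░░░░░░░░░
░░░░○●■●◇░
░░░●■····●
░░░·■◇○○◇●
░░░◇●○○○··
░░░·◇◆○○○◇
░░░■○●●○○·
░░░●○●●○●○
░░░░░░░░░░
░░░░░░░░░░

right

░░░░░░░░░░
░░░○●■●◇░░
░░●■····●░
░░·■◇○○◇●░
░░◇●○○○··░
░░·◇●◆○○◇░
░░■○●●○○·░
░░●○●●○●○░
░░░░░░░░░░
░░░░░░░░░░

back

░░░○●■●◇░░
░░●■····●░
░░·■◇○○◇●░
░░◇●○○○··░
░░·◇●○○○◇░
░░■○●◆○○·░
░░●○●●○●○░
░░░·●◇·○░░
░░░░░░░░░░
░░░░░░░░░░

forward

░░░░░░░░░░
░░░○●■●◇░░
░░●■····●░
░░·■◇○○◇●░
░░◇●○○○··░
░░·◇●◆○○◇░
░░■○●●○○·░
░░●○●●○●○░
░░░·●◇·○░░
░░░░░░░░░░

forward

░░░░░░░░░░
░░░░░░░░░░
░░░○●■●◇░░
░░●■····●░
░░·■◇○○◇●░
░░◇●○◆○··░
░░·◇●○○○◇░
░░■○●●○○·░
░░●○●●○●○░
░░░·●◇·○░░

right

░░░░░░░░░░
░░░░░░░░░░
░░○●■●◇░░░
░●■····●░░
░·■◇○○◇●░░
░◇●○○◆··░░
░·◇●○○○◇░░
░■○●●○○·░░
░●○●●○●○░░
░░·●◇·○░░░

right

░░░░░░░░░░
░░░░░░░░░░
░○●■●◇░░░░
●■····●·░░
·■◇○○◇●○░░
◇●○○○◆·●░░
·◇●○○○◇·░░
■○●●○○·○░░
●○●●○●○░░░
░·●◇·○░░░░

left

░░░░░░░░░░
░░░░░░░░░░
░░○●■●◇░░░
░●■····●·░
░·■◇○○◇●○░
░◇●○○◆··●░
░·◇●○○○◇·░
░■○●●○○·○░
░●○●●○●○░░
░░·●◇·○░░░

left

░░░░░░░░░░
░░░░░░░░░░
░░░○●■●◇░░
░░●■····●·
░░·■◇○○◇●○
░░◇●○◆○··●
░░·◇●○○○◇·
░░■○●●○○·○
░░●○●●○●○░
░░░·●◇·○░░

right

░░░░░░░░░░
░░░░░░░░░░
░░○●■●◇░░░
░●■····●·░
░·■◇○○◇●○░
░◇●○○◆··●░
░·◇●○○○◇·░
░■○●●○○·○░
░●○●●○●○░░
░░·●◇·○░░░

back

░░░░░░░░░░
░░○●■●◇░░░
░●■····●·░
░·■◇○○◇●○░
░◇●○○○··●░
░·◇●○◆○◇·░
░■○●●○○·○░
░●○●●○●○░░
░░·●◇·○░░░
░░░░░░░░░░

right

░░░░░░░░░░
░○●■●◇░░░░
●■····●·░░
·■◇○○◇●○░░
◇●○○○··●░░
·◇●○○◆◇·░░
■○●●○○·○░░
●○●●○●○·░░
░·●◇·○░░░░
░░░░░░░░░░

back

░○●■●◇░░░░
●■····●·░░
·■◇○○◇●○░░
◇●○○○··●░░
·◇●○○○◇·░░
■○●●○◆·○░░
●○●●○●○·░░
░·●◇·○··░░
░░░░░░░░░░
░░░░░░░░░░

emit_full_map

░○●■●◇░░
●■····●·
·■◇○○◇●○
◇●○○○··●
·◇●○○○◇·
■○●●○◆·○
●○●●○●○·
░·●◇·○··

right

○●■●◇░░░░░
■····●·░░░
■◇○○◇●○░░░
●○○○··●■░░
◇●○○○◇·○░░
○●●○○◆○●░░
○●●○●○·●░░
·●◇·○··○░░
░░░░░░░░░░
░░░░░░░░░░

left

░○●■●◇░░░░
●■····●·░░
·■◇○○◇●○░░
◇●○○○··●■░
·◇●○○○◇·○░
■○●●○◆·○●░
●○●●○●○·●░
░·●◇·○··○░
░░░░░░░░░░
░░░░░░░░░░

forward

░░░░░░░░░░
░○●■●◇░░░░
●■····●·░░
·■◇○○◇●○░░
◇●○○○··●■░
·◇●○○◆◇·○░
■○●●○○·○●░
●○●●○●○·●░
░·●◇·○··○░
░░░░░░░░░░

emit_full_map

░○●■●◇░░░
●■····●·░
·■◇○○◇●○░
◇●○○○··●■
·◇●○○◆◇·○
■○●●○○·○●
●○●●○●○·●
░·●◇·○··○
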